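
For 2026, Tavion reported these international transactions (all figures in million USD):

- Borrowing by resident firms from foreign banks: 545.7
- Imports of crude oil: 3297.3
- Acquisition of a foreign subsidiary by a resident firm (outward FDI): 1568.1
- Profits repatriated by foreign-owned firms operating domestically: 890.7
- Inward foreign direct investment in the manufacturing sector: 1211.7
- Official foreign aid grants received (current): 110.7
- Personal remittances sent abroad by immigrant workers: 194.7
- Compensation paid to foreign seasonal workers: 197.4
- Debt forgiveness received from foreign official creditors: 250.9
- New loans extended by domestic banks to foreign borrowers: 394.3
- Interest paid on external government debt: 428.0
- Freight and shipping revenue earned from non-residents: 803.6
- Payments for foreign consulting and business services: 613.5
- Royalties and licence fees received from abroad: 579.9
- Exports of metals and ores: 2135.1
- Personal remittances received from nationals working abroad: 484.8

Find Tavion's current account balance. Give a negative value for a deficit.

Goods: 2135.1 - 3297.3 = -1162.2
Services: 579.9 + 803.6 - 613.5 = 770.0
Primary income: -890.7 - 428.0 - 197.4 = -1516.1
Secondary income: -194.7 + 484.8 + 110.7 = 400.8
Current account = (-1162.2) + 770.0 + (-1516.1) + 400.8 = -1507.5
(Excluded from the current account — financial account: borrowing by resident firms from foreign banks 545.7, acquisition of a foreign subsidiary by a resident firm (outward FDI) 1568.1, inward foreign direct investment in the manufacturing sector 1211.7, new loans extended by domestic banks to foreign borrowers 394.3; capital account: debt forgiveness received from foreign official creditors 250.9.)

-1507.5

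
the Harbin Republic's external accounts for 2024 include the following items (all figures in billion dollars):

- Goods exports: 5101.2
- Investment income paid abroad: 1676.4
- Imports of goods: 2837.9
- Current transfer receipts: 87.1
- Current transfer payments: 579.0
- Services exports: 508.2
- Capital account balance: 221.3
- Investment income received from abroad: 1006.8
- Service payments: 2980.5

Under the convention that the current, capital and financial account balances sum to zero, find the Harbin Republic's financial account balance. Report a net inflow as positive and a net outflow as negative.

Goods balance = 5101.2 - 2837.9 = 2263.3
Services balance = 508.2 - 2980.5 = -2472.3
Trade balance (goods + services) = 2263.3 + (-2472.3) = -209.0
Net primary income = 1006.8 - 1676.4 = -669.6
Net secondary income = 87.1 - 579.0 = -491.9
Current account = -209.0 + (-669.6) + (-491.9) = -1370.5
Financial account = -(-1370.5 + 221.3) = 1149.2

1149.2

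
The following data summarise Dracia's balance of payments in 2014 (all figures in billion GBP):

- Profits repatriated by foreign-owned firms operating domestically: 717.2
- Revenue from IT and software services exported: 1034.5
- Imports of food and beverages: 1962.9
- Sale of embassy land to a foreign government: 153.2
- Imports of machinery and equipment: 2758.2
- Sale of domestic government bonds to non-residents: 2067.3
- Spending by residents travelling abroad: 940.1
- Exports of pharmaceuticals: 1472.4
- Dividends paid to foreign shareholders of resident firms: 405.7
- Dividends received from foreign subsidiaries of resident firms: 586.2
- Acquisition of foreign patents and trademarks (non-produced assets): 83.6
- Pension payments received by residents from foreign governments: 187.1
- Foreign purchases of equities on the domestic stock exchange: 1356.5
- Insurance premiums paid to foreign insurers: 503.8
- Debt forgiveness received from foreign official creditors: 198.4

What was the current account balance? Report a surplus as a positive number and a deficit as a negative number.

-4007.7

Goods: -1962.9 - 2758.2 + 1472.4 = -3248.7
Services: -503.8 + 1034.5 - 940.1 = -409.4
Primary income: -405.7 + 586.2 - 717.2 = -536.7
Secondary income: 187.1
Current account = (-3248.7) + (-409.4) + (-536.7) + 187.1 = -4007.7
(Excluded from the current account — capital account: sale of embassy land to a foreign government 153.2, acquisition of foreign patents and trademarks (non-produced assets) 83.6, debt forgiveness received from foreign official creditors 198.4; financial account: sale of domestic government bonds to non-residents 2067.3, foreign purchases of equities on the domestic stock exchange 1356.5.)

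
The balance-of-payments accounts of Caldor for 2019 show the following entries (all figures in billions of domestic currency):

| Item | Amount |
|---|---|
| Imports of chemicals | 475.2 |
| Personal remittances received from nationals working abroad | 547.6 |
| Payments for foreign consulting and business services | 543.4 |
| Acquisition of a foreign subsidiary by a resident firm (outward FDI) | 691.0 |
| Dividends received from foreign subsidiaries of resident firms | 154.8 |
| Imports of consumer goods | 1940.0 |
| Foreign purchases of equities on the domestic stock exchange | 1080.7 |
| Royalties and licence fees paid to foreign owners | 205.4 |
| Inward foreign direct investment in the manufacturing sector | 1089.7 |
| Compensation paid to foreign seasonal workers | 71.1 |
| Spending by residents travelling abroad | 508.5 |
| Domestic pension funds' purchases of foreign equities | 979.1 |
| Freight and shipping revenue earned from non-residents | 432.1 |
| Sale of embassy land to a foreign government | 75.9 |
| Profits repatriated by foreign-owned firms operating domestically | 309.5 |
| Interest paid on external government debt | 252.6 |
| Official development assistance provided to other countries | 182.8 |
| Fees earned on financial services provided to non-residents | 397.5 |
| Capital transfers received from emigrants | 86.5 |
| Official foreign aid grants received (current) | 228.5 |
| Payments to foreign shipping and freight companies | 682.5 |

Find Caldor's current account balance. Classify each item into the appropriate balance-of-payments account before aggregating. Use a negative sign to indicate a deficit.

Goods: -1940.0 - 475.2 = -2415.2
Services: 432.1 - 682.5 - 508.5 - 205.4 - 543.4 + 397.5 = -1110.2
Primary income: -309.5 - 71.1 + 154.8 - 252.6 = -478.4
Secondary income: 228.5 + 547.6 - 182.8 = 593.3
Current account = (-2415.2) + (-1110.2) + (-478.4) + 593.3 = -3410.5
(Excluded from the current account — financial account: acquisition of a foreign subsidiary by a resident firm (outward FDI) 691.0, foreign purchases of equities on the domestic stock exchange 1080.7, inward foreign direct investment in the manufacturing sector 1089.7, domestic pension funds' purchases of foreign equities 979.1; capital account: sale of embassy land to a foreign government 75.9, capital transfers received from emigrants 86.5.)

-3410.5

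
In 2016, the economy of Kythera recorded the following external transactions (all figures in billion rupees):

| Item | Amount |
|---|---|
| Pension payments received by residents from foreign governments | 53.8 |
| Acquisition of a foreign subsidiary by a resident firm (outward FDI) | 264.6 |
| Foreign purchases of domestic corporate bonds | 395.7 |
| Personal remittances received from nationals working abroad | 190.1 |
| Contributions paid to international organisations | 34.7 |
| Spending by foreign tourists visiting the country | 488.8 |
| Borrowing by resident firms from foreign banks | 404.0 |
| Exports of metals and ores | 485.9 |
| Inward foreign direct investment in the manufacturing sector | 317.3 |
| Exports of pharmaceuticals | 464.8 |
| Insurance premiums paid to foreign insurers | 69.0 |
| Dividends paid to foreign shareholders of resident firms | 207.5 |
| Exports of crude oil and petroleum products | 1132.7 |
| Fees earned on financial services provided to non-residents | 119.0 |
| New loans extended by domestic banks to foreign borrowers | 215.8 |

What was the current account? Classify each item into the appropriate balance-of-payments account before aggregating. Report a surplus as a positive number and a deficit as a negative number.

2623.9

Goods: 485.9 + 464.8 + 1132.7 = 2083.4
Services: 119.0 - 69.0 + 488.8 = 538.8
Primary income: -207.5
Secondary income: 190.1 + 53.8 - 34.7 = 209.2
Current account = 2083.4 + 538.8 + (-207.5) + 209.2 = 2623.9
(Excluded from the current account — financial account: acquisition of a foreign subsidiary by a resident firm (outward FDI) 264.6, foreign purchases of domestic corporate bonds 395.7, borrowing by resident firms from foreign banks 404.0, inward foreign direct investment in the manufacturing sector 317.3, new loans extended by domestic banks to foreign borrowers 215.8.)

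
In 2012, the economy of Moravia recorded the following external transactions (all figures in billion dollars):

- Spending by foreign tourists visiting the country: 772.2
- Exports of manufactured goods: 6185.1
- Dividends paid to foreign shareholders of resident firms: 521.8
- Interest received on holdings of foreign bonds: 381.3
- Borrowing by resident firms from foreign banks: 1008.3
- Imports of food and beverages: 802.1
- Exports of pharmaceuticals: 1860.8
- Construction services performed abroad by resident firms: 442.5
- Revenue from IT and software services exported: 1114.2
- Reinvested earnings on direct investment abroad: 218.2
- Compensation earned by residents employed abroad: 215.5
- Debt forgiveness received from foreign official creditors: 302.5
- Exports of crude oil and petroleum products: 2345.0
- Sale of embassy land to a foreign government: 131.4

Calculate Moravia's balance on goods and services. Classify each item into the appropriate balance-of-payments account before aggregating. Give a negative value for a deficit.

Goods: 1860.8 + 6185.1 - 802.1 + 2345.0 = 9588.8
Services: 442.5 + 1114.2 + 772.2 = 2328.9
Trade balance = 9588.8 + 2328.9 = 11917.7
(Excluded from the trade balance — primary income: dividends paid to foreign shareholders of resident firms 521.8, interest received on holdings of foreign bonds 381.3, reinvested earnings on direct investment abroad 218.2, compensation earned by residents employed abroad 215.5; financial account: borrowing by resident firms from foreign banks 1008.3; capital account: debt forgiveness received from foreign official creditors 302.5, sale of embassy land to a foreign government 131.4.)

11917.7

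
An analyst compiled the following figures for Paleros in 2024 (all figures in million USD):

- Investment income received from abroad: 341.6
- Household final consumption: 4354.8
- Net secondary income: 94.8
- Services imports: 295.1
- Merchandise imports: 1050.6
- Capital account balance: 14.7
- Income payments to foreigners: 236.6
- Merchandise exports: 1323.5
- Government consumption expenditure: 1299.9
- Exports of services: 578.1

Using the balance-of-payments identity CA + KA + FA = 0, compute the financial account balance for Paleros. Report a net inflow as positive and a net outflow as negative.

Goods balance = 1323.5 - 1050.6 = 272.9
Services balance = 578.1 - 295.1 = 283.0
Trade balance (goods + services) = 272.9 + 283.0 = 555.9
Net primary income = 341.6 - 236.6 = 105.0
Net secondary income = 94.8
Current account = 555.9 + 105.0 + 94.8 = 755.7
Financial account = -(755.7 + 14.7) = -770.4

-770.4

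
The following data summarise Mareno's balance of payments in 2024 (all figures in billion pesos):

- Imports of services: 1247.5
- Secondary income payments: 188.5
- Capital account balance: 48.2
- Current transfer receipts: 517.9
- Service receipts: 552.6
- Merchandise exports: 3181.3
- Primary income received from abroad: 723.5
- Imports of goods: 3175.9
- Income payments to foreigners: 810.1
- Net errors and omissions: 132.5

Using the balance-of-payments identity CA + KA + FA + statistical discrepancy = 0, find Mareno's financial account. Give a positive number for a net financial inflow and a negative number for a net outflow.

266.0

Goods balance = 3181.3 - 3175.9 = 5.4
Services balance = 552.6 - 1247.5 = -694.9
Trade balance (goods + services) = 5.4 + (-694.9) = -689.5
Net primary income = 723.5 - 810.1 = -86.6
Net secondary income = 517.9 - 188.5 = 329.4
Current account = -689.5 + (-86.6) + 329.4 = -446.7
Financial account = -(-446.7 + 48.2 + 132.5) = 266.0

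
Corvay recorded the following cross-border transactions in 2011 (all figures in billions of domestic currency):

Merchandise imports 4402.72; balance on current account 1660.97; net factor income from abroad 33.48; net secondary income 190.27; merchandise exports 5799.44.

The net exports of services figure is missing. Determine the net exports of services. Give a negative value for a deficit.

Current account = goods balance + services balance + net primary income + net secondary income
Sum of the known components = 1620.47
Net exports of services = CA - (known components) = 1660.97 - 1620.47 = 40.50

40.50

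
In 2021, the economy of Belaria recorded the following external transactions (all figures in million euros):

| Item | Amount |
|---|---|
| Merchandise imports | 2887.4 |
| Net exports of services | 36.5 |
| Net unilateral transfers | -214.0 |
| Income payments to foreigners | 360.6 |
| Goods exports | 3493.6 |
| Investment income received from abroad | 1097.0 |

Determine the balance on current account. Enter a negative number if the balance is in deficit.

1165.1

Goods balance = 3493.6 - 2887.4 = 606.2
Services balance = 36.5
Trade balance (goods + services) = 606.2 + 36.5 = 642.7
Net primary income = 1097.0 - 360.6 = 736.4
Net secondary income = -214.0
Current account = 642.7 + 736.4 + (-214.0) = 1165.1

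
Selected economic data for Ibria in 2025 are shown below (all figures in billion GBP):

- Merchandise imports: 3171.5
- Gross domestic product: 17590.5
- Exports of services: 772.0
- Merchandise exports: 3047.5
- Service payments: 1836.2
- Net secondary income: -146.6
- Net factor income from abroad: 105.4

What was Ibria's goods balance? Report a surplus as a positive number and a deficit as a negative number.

-124.0

Goods balance = 3047.5 - 3171.5 = -124.0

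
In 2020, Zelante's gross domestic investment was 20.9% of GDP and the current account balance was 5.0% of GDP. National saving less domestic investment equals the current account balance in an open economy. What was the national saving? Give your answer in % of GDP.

S - I = CA (net lending to the rest of the world).
S = I + CA = 20.9 + 5.0 = 25.9

25.9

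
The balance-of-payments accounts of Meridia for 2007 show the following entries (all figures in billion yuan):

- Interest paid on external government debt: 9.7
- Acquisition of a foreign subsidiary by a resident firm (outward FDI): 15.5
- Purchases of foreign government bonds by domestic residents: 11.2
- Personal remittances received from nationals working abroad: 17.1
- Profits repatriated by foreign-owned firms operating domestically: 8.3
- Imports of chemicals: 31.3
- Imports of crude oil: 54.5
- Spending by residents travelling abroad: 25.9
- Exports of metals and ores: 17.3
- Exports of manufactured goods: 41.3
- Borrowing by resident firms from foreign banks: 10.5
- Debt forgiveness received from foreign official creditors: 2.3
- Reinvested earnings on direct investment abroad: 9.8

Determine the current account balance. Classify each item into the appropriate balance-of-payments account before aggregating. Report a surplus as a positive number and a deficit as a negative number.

Goods: 17.3 - 31.3 - 54.5 + 41.3 = -27.2
Services: -25.9
Primary income: -9.7 + 9.8 - 8.3 = -8.2
Secondary income: 17.1
Current account = (-27.2) + (-25.9) + (-8.2) + 17.1 = -44.2
(Excluded from the current account — financial account: acquisition of a foreign subsidiary by a resident firm (outward FDI) 15.5, purchases of foreign government bonds by domestic residents 11.2, borrowing by resident firms from foreign banks 10.5; capital account: debt forgiveness received from foreign official creditors 2.3.)

-44.2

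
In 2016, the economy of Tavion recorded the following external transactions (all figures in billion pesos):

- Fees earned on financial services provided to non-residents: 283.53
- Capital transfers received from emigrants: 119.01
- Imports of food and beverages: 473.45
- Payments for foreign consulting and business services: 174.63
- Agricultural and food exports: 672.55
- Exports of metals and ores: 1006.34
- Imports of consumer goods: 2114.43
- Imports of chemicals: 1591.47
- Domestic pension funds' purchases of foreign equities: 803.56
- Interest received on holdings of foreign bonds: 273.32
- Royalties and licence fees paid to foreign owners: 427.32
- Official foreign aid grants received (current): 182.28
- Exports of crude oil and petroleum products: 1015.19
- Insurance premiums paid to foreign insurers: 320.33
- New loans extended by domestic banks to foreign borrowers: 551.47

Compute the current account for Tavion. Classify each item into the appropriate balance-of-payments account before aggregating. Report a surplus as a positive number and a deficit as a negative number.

Goods: 672.55 + 1006.34 - 473.45 - 1591.47 + 1015.19 - 2114.43 = -1485.27
Services: -427.32 - 320.33 - 174.63 + 283.53 = -638.75
Primary income: 273.32
Secondary income: 182.28
Current account = (-1485.27) + (-638.75) + 273.32 + 182.28 = -1668.42
(Excluded from the current account — capital account: capital transfers received from emigrants 119.01; financial account: domestic pension funds' purchases of foreign equities 803.56, new loans extended by domestic banks to foreign borrowers 551.47.)

-1668.42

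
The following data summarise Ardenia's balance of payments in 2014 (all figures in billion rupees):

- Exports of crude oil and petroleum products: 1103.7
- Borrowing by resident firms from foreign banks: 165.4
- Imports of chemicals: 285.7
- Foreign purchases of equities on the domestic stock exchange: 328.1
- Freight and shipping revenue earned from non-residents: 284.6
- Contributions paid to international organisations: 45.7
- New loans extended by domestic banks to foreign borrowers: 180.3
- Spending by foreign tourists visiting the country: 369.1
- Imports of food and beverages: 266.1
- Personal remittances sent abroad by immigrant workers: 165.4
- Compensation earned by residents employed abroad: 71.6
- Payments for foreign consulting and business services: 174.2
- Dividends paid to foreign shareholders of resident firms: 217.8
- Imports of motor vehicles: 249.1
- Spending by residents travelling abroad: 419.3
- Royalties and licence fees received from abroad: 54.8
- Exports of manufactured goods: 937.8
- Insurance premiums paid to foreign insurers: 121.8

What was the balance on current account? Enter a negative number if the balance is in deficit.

Goods: -285.7 + 1103.7 - 249.1 - 266.1 + 937.8 = 1240.6
Services: 54.8 - 419.3 - 174.2 + 369.1 + 284.6 - 121.8 = -6.8
Primary income: 71.6 - 217.8 = -146.2
Secondary income: -165.4 - 45.7 = -211.1
Current account = 1240.6 + (-6.8) + (-146.2) + (-211.1) = 876.5
(Excluded from the current account — financial account: borrowing by resident firms from foreign banks 165.4, foreign purchases of equities on the domestic stock exchange 328.1, new loans extended by domestic banks to foreign borrowers 180.3.)

876.5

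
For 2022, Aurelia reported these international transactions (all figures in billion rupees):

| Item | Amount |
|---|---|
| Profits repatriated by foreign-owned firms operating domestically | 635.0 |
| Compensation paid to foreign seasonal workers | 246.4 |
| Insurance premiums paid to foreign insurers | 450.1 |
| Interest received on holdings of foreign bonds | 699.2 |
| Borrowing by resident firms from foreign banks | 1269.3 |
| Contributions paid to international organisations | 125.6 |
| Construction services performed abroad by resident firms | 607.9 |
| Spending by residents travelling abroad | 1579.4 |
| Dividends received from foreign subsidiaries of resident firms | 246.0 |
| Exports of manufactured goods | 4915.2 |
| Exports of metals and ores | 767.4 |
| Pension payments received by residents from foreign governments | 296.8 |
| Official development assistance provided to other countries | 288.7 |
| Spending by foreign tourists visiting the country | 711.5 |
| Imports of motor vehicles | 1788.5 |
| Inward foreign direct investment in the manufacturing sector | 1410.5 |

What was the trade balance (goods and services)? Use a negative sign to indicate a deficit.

3184.0

Goods: 4915.2 - 1788.5 + 767.4 = 3894.1
Services: 607.9 + 711.5 - 1579.4 - 450.1 = -710.1
Trade balance = 3894.1 + (-710.1) = 3184.0
(Excluded from the trade balance — primary income: profits repatriated by foreign-owned firms operating domestically 635.0, compensation paid to foreign seasonal workers 246.4, interest received on holdings of foreign bonds 699.2, dividends received from foreign subsidiaries of resident firms 246.0; financial account: borrowing by resident firms from foreign banks 1269.3, inward foreign direct investment in the manufacturing sector 1410.5; secondary income: contributions paid to international organisations 125.6, pension payments received by residents from foreign governments 296.8, official development assistance provided to other countries 288.7.)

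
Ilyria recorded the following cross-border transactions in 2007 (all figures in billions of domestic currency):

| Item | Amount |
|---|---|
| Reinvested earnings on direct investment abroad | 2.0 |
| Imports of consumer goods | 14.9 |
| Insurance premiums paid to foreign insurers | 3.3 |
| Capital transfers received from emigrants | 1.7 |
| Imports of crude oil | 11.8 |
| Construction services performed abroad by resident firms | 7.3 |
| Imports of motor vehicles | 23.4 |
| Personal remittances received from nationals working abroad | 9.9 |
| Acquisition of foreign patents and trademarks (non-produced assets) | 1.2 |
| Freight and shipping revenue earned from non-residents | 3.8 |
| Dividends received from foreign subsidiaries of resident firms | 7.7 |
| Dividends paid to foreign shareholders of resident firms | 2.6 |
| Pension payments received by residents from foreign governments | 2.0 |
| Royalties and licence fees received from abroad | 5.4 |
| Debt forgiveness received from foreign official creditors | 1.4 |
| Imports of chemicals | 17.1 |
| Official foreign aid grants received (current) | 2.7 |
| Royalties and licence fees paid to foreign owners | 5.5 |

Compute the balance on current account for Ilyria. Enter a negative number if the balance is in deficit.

-37.8

Goods: -14.9 - 23.4 - 17.1 - 11.8 = -67.2
Services: 7.3 + 5.4 + 3.8 - 3.3 - 5.5 = 7.7
Primary income: 2.0 - 2.6 + 7.7 = 7.1
Secondary income: 9.9 + 2.7 + 2.0 = 14.6
Current account = (-67.2) + 7.7 + 7.1 + 14.6 = -37.8
(Excluded from the current account — capital account: capital transfers received from emigrants 1.7, acquisition of foreign patents and trademarks (non-produced assets) 1.2, debt forgiveness received from foreign official creditors 1.4.)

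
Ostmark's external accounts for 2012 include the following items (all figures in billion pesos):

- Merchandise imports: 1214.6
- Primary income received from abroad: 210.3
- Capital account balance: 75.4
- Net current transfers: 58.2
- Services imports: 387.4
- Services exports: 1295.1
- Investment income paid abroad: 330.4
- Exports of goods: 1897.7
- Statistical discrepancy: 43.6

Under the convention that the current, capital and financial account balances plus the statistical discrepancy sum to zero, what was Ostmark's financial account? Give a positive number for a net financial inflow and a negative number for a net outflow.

Goods balance = 1897.7 - 1214.6 = 683.1
Services balance = 1295.1 - 387.4 = 907.7
Trade balance (goods + services) = 683.1 + 907.7 = 1590.8
Net primary income = 210.3 - 330.4 = -120.1
Net secondary income = 58.2
Current account = 1590.8 + (-120.1) + 58.2 = 1528.9
Financial account = -(1528.9 + 75.4 + 43.6) = -1647.9

-1647.9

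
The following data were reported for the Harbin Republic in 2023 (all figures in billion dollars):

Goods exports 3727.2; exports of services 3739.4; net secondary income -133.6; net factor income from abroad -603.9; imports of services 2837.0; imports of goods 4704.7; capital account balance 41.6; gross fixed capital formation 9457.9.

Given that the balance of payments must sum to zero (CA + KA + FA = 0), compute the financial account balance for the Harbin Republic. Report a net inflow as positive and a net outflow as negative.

771.0

Goods balance = 3727.2 - 4704.7 = -977.5
Services balance = 3739.4 - 2837.0 = 902.4
Trade balance (goods + services) = -977.5 + 902.4 = -75.1
Net primary income = -603.9
Net secondary income = -133.6
Current account = -75.1 + (-603.9) + (-133.6) = -812.6
Financial account = -(-812.6 + 41.6) = 771.0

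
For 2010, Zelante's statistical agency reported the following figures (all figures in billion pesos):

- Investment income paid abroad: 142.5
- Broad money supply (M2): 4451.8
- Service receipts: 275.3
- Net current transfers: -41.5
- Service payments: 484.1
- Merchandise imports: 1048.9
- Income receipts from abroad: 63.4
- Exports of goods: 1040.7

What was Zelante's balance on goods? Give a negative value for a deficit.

-8.2

Goods balance = 1040.7 - 1048.9 = -8.2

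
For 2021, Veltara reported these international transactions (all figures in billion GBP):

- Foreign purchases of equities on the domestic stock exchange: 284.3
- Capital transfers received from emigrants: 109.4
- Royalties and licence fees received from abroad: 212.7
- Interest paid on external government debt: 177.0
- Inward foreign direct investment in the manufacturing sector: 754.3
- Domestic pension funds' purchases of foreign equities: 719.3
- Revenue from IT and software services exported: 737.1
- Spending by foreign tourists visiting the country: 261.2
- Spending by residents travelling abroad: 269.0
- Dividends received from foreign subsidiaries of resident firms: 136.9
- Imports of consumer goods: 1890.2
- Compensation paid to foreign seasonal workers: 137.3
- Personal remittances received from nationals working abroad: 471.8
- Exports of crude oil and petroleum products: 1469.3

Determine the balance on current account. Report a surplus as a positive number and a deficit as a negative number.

815.5

Goods: 1469.3 - 1890.2 = -420.9
Services: -269.0 + 737.1 + 261.2 + 212.7 = 942.0
Primary income: -177.0 + 136.9 - 137.3 = -177.4
Secondary income: 471.8
Current account = (-420.9) + 942.0 + (-177.4) + 471.8 = 815.5
(Excluded from the current account — financial account: foreign purchases of equities on the domestic stock exchange 284.3, inward foreign direct investment in the manufacturing sector 754.3, domestic pension funds' purchases of foreign equities 719.3; capital account: capital transfers received from emigrants 109.4.)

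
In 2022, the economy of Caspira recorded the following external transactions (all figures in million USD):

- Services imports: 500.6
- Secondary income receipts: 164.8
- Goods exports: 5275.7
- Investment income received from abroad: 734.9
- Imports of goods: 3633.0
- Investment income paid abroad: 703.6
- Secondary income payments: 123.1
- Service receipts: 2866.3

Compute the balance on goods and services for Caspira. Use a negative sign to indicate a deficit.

4008.4

Goods balance = 5275.7 - 3633.0 = 1642.7
Services balance = 2866.3 - 500.6 = 2365.7
Trade balance (goods + services) = 1642.7 + 2365.7 = 4008.4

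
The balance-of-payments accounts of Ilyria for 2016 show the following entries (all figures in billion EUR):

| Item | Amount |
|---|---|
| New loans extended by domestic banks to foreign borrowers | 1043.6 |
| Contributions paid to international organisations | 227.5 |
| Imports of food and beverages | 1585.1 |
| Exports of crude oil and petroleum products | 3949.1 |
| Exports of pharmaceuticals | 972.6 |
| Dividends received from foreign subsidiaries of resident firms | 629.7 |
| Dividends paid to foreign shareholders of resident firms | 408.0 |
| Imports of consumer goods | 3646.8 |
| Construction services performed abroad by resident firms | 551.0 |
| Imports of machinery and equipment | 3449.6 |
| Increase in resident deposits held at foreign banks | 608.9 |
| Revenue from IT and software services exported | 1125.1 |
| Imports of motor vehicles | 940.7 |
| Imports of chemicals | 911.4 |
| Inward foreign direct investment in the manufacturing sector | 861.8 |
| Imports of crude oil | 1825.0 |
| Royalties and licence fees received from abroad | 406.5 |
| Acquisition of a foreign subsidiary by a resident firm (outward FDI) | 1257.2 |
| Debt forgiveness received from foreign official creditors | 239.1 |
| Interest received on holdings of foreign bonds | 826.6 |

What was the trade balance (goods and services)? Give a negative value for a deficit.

-5354.3

Goods: -1585.1 + 3949.1 - 1825.0 - 3449.6 - 911.4 - 3646.8 - 940.7 + 972.6 = -7436.9
Services: 551.0 + 1125.1 + 406.5 = 2082.6
Trade balance = -7436.9 + 2082.6 = -5354.3
(Excluded from the trade balance — financial account: new loans extended by domestic banks to foreign borrowers 1043.6, increase in resident deposits held at foreign banks 608.9, inward foreign direct investment in the manufacturing sector 861.8, acquisition of a foreign subsidiary by a resident firm (outward FDI) 1257.2; secondary income: contributions paid to international organisations 227.5; primary income: dividends received from foreign subsidiaries of resident firms 629.7, dividends paid to foreign shareholders of resident firms 408.0, interest received on holdings of foreign bonds 826.6; capital account: debt forgiveness received from foreign official creditors 239.1.)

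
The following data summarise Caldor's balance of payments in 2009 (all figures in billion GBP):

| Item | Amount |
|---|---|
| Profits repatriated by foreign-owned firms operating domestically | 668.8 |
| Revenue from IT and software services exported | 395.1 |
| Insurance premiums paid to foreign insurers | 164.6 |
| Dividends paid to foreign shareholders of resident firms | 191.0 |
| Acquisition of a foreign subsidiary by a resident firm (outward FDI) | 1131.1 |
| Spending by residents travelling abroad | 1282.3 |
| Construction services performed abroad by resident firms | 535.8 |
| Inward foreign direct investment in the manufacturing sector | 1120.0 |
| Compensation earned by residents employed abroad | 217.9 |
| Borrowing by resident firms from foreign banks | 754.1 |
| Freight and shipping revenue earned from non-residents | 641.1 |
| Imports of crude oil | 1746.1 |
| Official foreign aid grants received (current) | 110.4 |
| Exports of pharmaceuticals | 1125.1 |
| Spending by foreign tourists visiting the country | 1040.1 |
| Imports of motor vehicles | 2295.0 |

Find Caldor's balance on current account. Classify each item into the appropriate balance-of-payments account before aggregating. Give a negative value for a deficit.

-2282.3

Goods: 1125.1 - 2295.0 - 1746.1 = -2916.0
Services: 395.1 + 1040.1 - 1282.3 - 164.6 + 535.8 + 641.1 = 1165.2
Primary income: 217.9 - 668.8 - 191.0 = -641.9
Secondary income: 110.4
Current account = (-2916.0) + 1165.2 + (-641.9) + 110.4 = -2282.3
(Excluded from the current account — financial account: acquisition of a foreign subsidiary by a resident firm (outward FDI) 1131.1, inward foreign direct investment in the manufacturing sector 1120.0, borrowing by resident firms from foreign banks 754.1.)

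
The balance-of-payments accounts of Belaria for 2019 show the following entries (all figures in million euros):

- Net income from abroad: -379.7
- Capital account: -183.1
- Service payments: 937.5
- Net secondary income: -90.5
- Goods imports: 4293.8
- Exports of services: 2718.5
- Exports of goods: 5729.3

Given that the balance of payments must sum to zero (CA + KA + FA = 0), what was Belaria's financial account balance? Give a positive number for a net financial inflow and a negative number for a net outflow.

-2563.2

Goods balance = 5729.3 - 4293.8 = 1435.5
Services balance = 2718.5 - 937.5 = 1781.0
Trade balance (goods + services) = 1435.5 + 1781.0 = 3216.5
Net primary income = -379.7
Net secondary income = -90.5
Current account = 3216.5 + (-379.7) + (-90.5) = 2746.3
Financial account = -(2746.3 + (-183.1)) = -2563.2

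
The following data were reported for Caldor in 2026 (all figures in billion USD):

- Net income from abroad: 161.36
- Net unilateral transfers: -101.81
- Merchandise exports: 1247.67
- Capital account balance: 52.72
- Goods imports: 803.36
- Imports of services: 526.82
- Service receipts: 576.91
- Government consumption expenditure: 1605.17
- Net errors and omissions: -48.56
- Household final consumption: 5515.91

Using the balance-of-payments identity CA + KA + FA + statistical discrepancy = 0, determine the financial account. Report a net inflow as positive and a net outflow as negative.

-558.11

Goods balance = 1247.67 - 803.36 = 444.31
Services balance = 576.91 - 526.82 = 50.09
Trade balance (goods + services) = 444.31 + 50.09 = 494.40
Net primary income = 161.36
Net secondary income = -101.81
Current account = 494.40 + 161.36 + (-101.81) = 553.95
Financial account = -(553.95 + 52.72 + (-48.56)) = -558.11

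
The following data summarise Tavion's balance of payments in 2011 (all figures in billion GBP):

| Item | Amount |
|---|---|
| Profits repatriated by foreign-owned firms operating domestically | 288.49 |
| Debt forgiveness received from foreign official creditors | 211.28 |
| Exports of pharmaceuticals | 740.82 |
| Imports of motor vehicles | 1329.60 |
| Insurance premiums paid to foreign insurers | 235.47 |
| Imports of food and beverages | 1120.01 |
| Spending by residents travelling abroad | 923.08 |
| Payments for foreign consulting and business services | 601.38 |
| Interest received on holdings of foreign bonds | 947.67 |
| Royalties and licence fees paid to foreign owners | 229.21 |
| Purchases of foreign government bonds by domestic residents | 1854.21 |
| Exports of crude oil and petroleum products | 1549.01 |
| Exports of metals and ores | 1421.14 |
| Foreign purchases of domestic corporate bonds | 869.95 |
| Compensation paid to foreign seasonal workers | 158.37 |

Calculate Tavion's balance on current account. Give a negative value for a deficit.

Goods: -1120.01 + 740.82 + 1549.01 + 1421.14 - 1329.60 = 1261.36
Services: -923.08 - 229.21 - 601.38 - 235.47 = -1989.14
Primary income: -158.37 - 288.49 + 947.67 = 500.81
Current account = 1261.36 + (-1989.14) + 500.81 = -226.97
(Excluded from the current account — capital account: debt forgiveness received from foreign official creditors 211.28; financial account: purchases of foreign government bonds by domestic residents 1854.21, foreign purchases of domestic corporate bonds 869.95.)

-226.97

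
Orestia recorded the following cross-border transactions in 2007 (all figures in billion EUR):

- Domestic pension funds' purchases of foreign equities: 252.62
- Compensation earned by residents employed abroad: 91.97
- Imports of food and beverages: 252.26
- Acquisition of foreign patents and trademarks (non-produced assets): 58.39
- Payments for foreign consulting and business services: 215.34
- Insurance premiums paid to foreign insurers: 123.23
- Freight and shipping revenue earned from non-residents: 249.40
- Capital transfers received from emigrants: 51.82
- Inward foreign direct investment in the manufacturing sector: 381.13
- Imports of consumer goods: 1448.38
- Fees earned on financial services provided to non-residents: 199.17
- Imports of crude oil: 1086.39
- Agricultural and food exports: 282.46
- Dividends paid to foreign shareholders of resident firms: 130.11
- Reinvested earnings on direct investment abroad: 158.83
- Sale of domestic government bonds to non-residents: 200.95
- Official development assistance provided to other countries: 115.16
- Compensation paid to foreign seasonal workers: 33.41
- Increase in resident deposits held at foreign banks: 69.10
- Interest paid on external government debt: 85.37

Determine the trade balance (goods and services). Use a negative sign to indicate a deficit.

Goods: -252.26 - 1086.39 - 1448.38 + 282.46 = -2504.57
Services: -215.34 + 249.40 + 199.17 - 123.23 = 110.00
Trade balance = -2504.57 + 110.00 = -2394.57
(Excluded from the trade balance — financial account: domestic pension funds' purchases of foreign equities 252.62, inward foreign direct investment in the manufacturing sector 381.13, sale of domestic government bonds to non-residents 200.95, increase in resident deposits held at foreign banks 69.10; primary income: compensation earned by residents employed abroad 91.97, dividends paid to foreign shareholders of resident firms 130.11, reinvested earnings on direct investment abroad 158.83, compensation paid to foreign seasonal workers 33.41, interest paid on external government debt 85.37; capital account: acquisition of foreign patents and trademarks (non-produced assets) 58.39, capital transfers received from emigrants 51.82; secondary income: official development assistance provided to other countries 115.16.)

-2394.57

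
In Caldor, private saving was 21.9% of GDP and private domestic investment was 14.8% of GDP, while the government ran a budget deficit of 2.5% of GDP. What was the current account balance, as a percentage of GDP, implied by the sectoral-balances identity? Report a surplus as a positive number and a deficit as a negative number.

4.6

By the sectoral-balances identity, CA = (S_private - I) + (T - G).
Private balance = 21.9 - 14.8 = 7.1
Government balance (T - G) = -2.5
CA = 7.1 + (-2.5) = 4.6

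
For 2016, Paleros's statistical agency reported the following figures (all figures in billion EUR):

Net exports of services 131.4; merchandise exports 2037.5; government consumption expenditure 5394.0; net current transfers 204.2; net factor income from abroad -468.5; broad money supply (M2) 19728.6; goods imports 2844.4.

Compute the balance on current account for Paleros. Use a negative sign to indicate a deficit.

Goods balance = 2037.5 - 2844.4 = -806.9
Services balance = 131.4
Trade balance (goods + services) = -806.9 + 131.4 = -675.5
Net primary income = -468.5
Net secondary income = 204.2
Current account = -675.5 + (-468.5) + 204.2 = -939.8

-939.8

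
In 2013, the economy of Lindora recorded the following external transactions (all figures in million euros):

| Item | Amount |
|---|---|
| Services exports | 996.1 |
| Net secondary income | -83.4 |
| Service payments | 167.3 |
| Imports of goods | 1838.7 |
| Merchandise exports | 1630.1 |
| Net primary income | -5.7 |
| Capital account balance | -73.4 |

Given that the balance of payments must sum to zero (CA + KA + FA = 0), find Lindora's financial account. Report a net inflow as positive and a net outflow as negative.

-457.7

Goods balance = 1630.1 - 1838.7 = -208.6
Services balance = 996.1 - 167.3 = 828.8
Trade balance (goods + services) = -208.6 + 828.8 = 620.2
Net primary income = -5.7
Net secondary income = -83.4
Current account = 620.2 + (-5.7) + (-83.4) = 531.1
Financial account = -(531.1 + (-73.4)) = -457.7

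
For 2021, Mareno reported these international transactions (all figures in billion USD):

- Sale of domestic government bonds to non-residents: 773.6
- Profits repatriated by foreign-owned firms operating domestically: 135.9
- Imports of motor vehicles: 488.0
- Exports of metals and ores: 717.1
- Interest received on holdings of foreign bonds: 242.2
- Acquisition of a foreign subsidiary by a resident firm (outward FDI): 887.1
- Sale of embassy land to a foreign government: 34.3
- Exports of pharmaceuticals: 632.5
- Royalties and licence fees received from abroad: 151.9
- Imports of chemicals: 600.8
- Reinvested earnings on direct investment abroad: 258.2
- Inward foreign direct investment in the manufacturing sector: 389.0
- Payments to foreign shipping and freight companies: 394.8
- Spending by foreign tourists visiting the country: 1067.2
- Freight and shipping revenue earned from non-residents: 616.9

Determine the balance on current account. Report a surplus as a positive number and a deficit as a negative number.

2066.5

Goods: -600.8 + 717.1 + 632.5 - 488.0 = 260.8
Services: 1067.2 - 394.8 + 616.9 + 151.9 = 1441.2
Primary income: -135.9 + 258.2 + 242.2 = 364.5
Current account = 260.8 + 1441.2 + 364.5 = 2066.5
(Excluded from the current account — financial account: sale of domestic government bonds to non-residents 773.6, acquisition of a foreign subsidiary by a resident firm (outward FDI) 887.1, inward foreign direct investment in the manufacturing sector 389.0; capital account: sale of embassy land to a foreign government 34.3.)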